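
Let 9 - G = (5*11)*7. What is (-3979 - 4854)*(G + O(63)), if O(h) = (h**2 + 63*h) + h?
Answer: -67351625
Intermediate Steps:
G = -376 (G = 9 - 5*11*7 = 9 - 55*7 = 9 - 1*385 = 9 - 385 = -376)
O(h) = h**2 + 64*h
(-3979 - 4854)*(G + O(63)) = (-3979 - 4854)*(-376 + 63*(64 + 63)) = -8833*(-376 + 63*127) = -8833*(-376 + 8001) = -8833*7625 = -67351625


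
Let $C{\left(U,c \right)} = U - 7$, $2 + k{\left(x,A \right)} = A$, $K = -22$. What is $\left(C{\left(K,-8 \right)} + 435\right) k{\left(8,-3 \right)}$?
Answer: $-2030$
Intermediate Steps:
$k{\left(x,A \right)} = -2 + A$
$C{\left(U,c \right)} = -7 + U$
$\left(C{\left(K,-8 \right)} + 435\right) k{\left(8,-3 \right)} = \left(\left(-7 - 22\right) + 435\right) \left(-2 - 3\right) = \left(-29 + 435\right) \left(-5\right) = 406 \left(-5\right) = -2030$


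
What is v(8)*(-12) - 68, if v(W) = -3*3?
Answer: 40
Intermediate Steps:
v(W) = -9
v(8)*(-12) - 68 = -9*(-12) - 68 = 108 - 68 = 40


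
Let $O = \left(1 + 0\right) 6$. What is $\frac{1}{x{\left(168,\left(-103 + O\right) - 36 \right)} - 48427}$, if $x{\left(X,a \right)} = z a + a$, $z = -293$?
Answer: $- \frac{1}{9591} \approx -0.00010426$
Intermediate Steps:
$O = 6$ ($O = 1 \cdot 6 = 6$)
$x{\left(X,a \right)} = - 292 a$ ($x{\left(X,a \right)} = - 293 a + a = - 292 a$)
$\frac{1}{x{\left(168,\left(-103 + O\right) - 36 \right)} - 48427} = \frac{1}{- 292 \left(\left(-103 + 6\right) - 36\right) - 48427} = \frac{1}{- 292 \left(-97 - 36\right) - 48427} = \frac{1}{\left(-292\right) \left(-133\right) - 48427} = \frac{1}{38836 - 48427} = \frac{1}{-9591} = - \frac{1}{9591}$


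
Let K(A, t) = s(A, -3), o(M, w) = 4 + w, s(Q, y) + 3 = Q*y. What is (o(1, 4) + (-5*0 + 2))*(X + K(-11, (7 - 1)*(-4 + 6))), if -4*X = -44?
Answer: 410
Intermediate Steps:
s(Q, y) = -3 + Q*y
X = 11 (X = -1/4*(-44) = 11)
K(A, t) = -3 - 3*A (K(A, t) = -3 + A*(-3) = -3 - 3*A)
(o(1, 4) + (-5*0 + 2))*(X + K(-11, (7 - 1)*(-4 + 6))) = ((4 + 4) + (-5*0 + 2))*(11 + (-3 - 3*(-11))) = (8 + (0 + 2))*(11 + (-3 + 33)) = (8 + 2)*(11 + 30) = 10*41 = 410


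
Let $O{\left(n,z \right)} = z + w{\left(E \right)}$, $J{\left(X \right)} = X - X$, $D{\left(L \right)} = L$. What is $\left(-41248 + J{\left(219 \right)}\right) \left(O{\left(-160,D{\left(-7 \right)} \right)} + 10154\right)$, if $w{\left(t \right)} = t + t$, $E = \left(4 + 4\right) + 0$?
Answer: $-419203424$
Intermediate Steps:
$J{\left(X \right)} = 0$
$E = 8$ ($E = 8 + 0 = 8$)
$w{\left(t \right)} = 2 t$
$O{\left(n,z \right)} = 16 + z$ ($O{\left(n,z \right)} = z + 2 \cdot 8 = z + 16 = 16 + z$)
$\left(-41248 + J{\left(219 \right)}\right) \left(O{\left(-160,D{\left(-7 \right)} \right)} + 10154\right) = \left(-41248 + 0\right) \left(\left(16 - 7\right) + 10154\right) = - 41248 \left(9 + 10154\right) = \left(-41248\right) 10163 = -419203424$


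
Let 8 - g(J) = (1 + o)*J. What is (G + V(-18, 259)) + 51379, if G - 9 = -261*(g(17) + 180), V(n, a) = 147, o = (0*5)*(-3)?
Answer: 6904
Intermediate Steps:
o = 0 (o = 0*(-3) = 0)
g(J) = 8 - J (g(J) = 8 - (1 + 0)*J = 8 - J)
G = -44622 (G = 9 - 261*((8 - 1*17) + 180) = 9 - 261*((8 - 17) + 180) = 9 - 261*(-9 + 180) = 9 - 261*171 = 9 - 44631 = -44622)
(G + V(-18, 259)) + 51379 = (-44622 + 147) + 51379 = -44475 + 51379 = 6904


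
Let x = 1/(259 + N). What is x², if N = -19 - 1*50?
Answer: 1/36100 ≈ 2.7701e-5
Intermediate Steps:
N = -69 (N = -19 - 50 = -69)
x = 1/190 (x = 1/(259 - 69) = 1/190 ≈ 0.0052632)
x² = (1/190)² = 1/36100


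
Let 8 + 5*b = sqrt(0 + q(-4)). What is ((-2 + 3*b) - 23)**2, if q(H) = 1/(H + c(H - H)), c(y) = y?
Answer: 17759/20 - 447*I/25 ≈ 887.95 - 17.88*I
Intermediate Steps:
q(H) = 1/H (q(H) = 1/(H + (H - H)) = 1/(H + 0) = 1/H)
b = -8/5 + I/10 (b = -8/5 + sqrt(0 + 1/(-4))/5 = -8/5 + sqrt(0 - 1/4)/5 = -8/5 + sqrt(-1/4)/5 = -8/5 + (I/2)/5 = -8/5 + I/10 ≈ -1.6 + 0.1*I)
((-2 + 3*b) - 23)**2 = ((-2 + 3*(-8/5 + I/10)) - 23)**2 = ((-2 + (-24/5 + 3*I/10)) - 23)**2 = ((-34/5 + 3*I/10) - 23)**2 = (-149/5 + 3*I/10)**2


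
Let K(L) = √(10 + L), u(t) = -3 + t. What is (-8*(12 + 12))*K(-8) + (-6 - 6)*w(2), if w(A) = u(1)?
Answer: 24 - 192*√2 ≈ -247.53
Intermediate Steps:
w(A) = -2 (w(A) = -3 + 1 = -2)
(-8*(12 + 12))*K(-8) + (-6 - 6)*w(2) = (-8*(12 + 12))*√(10 - 8) + (-6 - 6)*(-2) = (-8*24)*√2 - 12*(-2) = -192*√2 + 24 = 24 - 192*√2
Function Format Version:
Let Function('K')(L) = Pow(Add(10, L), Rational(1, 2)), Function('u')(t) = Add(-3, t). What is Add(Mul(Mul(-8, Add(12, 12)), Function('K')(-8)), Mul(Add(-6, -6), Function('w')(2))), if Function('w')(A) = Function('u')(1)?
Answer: Add(24, Mul(-192, Pow(2, Rational(1, 2)))) ≈ -247.53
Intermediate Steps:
Function('w')(A) = -2 (Function('w')(A) = Add(-3, 1) = -2)
Add(Mul(Mul(-8, Add(12, 12)), Function('K')(-8)), Mul(Add(-6, -6), Function('w')(2))) = Add(Mul(Mul(-8, Add(12, 12)), Pow(Add(10, -8), Rational(1, 2))), Mul(Add(-6, -6), -2)) = Add(Mul(Mul(-8, 24), Pow(2, Rational(1, 2))), Mul(-12, -2)) = Add(Mul(-192, Pow(2, Rational(1, 2))), 24) = Add(24, Mul(-192, Pow(2, Rational(1, 2))))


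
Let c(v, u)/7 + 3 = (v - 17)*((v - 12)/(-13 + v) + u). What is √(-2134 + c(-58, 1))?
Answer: I*√16119130/71 ≈ 56.547*I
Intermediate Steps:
c(v, u) = -21 + 7*(-17 + v)*(u + (-12 + v)/(-13 + v)) (c(v, u) = -21 + 7*((v - 17)*((v - 12)/(-13 + v) + u)) = -21 + 7*((-17 + v)*((-12 + v)/(-13 + v) + u)) = -21 + 7*((-17 + v)*(u + (-12 + v)/(-13 + v))) = -21 + 7*(-17 + v)*(u + (-12 + v)/(-13 + v)))
√(-2134 + c(-58, 1)) = √(-2134 + 7*(243 + (-58)² - 32*(-58) + 221*1 + 1*(-58)² - 30*1*(-58))/(-13 - 58)) = √(-2134 + 7*(243 + 3364 + 1856 + 221 + 1*3364 + 1740)/(-71)) = √(-2134 + 7*(-1/71)*(243 + 3364 + 1856 + 221 + 3364 + 1740)) = √(-2134 + 7*(-1/71)*10788) = √(-2134 - 75516/71) = √(-227030/71) = I*√16119130/71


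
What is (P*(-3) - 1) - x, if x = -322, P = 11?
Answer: 288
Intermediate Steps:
(P*(-3) - 1) - x = (11*(-3) - 1) - 1*(-322) = (-33 - 1) + 322 = -34 + 322 = 288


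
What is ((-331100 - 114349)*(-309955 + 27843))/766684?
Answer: 31416627072/191671 ≈ 1.6391e+5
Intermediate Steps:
((-331100 - 114349)*(-309955 + 27843))/766684 = -445449*(-282112)*(1/766684) = 125666508288*(1/766684) = 31416627072/191671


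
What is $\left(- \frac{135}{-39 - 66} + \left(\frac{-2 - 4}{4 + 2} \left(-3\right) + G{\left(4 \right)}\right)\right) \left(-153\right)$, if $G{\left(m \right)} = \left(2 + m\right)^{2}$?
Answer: $- \frac{43146}{7} \approx -6163.7$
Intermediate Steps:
$\left(- \frac{135}{-39 - 66} + \left(\frac{-2 - 4}{4 + 2} \left(-3\right) + G{\left(4 \right)}\right)\right) \left(-153\right) = \left(- \frac{135}{-39 - 66} + \left(\frac{-2 - 4}{4 + 2} \left(-3\right) + \left(2 + 4\right)^{2}\right)\right) \left(-153\right) = \left(- \frac{135}{-39 - 66} + \left(- \frac{6}{6} \left(-3\right) + 6^{2}\right)\right) \left(-153\right) = \left(- \frac{135}{-105} + \left(\left(-6\right) \frac{1}{6} \left(-3\right) + 36\right)\right) \left(-153\right) = \left(\left(-135\right) \left(- \frac{1}{105}\right) + \left(\left(-1\right) \left(-3\right) + 36\right)\right) \left(-153\right) = \left(\frac{9}{7} + \left(3 + 36\right)\right) \left(-153\right) = \left(\frac{9}{7} + 39\right) \left(-153\right) = \frac{282}{7} \left(-153\right) = - \frac{43146}{7}$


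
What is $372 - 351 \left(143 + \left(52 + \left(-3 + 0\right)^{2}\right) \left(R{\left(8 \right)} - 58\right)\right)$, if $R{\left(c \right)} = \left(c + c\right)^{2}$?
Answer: $-4289199$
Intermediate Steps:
$R{\left(c \right)} = 4 c^{2}$ ($R{\left(c \right)} = \left(2 c\right)^{2} = 4 c^{2}$)
$372 - 351 \left(143 + \left(52 + \left(-3 + 0\right)^{2}\right) \left(R{\left(8 \right)} - 58\right)\right) = 372 - 351 \left(143 + \left(52 + \left(-3 + 0\right)^{2}\right) \left(4 \cdot 8^{2} - 58\right)\right) = 372 - 351 \left(143 + \left(52 + \left(-3\right)^{2}\right) \left(4 \cdot 64 - 58\right)\right) = 372 - 351 \left(143 + \left(52 + 9\right) \left(256 - 58\right)\right) = 372 - 351 \left(143 + 61 \cdot 198\right) = 372 - 351 \left(143 + 12078\right) = 372 - 4289571 = -4289199$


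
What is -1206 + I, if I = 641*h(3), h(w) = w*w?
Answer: 4563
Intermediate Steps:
h(w) = w²
I = 5769 (I = 641*3² = 641*9 = 5769)
-1206 + I = -1206 + 5769 = 4563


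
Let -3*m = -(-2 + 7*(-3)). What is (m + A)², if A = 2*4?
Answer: ⅑ ≈ 0.11111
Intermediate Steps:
A = 8
m = -23/3 (m = -(-1)*(-2 + 7*(-3))/3 = -(-1)*(-2 - 21)/3 = -(-1)*(-23)/3 = -⅓*23 = -23/3 ≈ -7.6667)
(m + A)² = (-23/3 + 8)² = (⅓)² = ⅑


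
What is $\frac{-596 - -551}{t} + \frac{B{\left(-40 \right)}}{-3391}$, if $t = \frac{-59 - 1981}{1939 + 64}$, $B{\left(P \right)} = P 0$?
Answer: $\frac{6009}{136} \approx 44.184$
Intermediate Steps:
$B{\left(P \right)} = 0$
$t = - \frac{2040}{2003} \approx -1.0185$
$\frac{-596 - -551}{t} + \frac{B{\left(-40 \right)}}{-3391} = \frac{-596 - -551}{- \frac{2040}{2003}} + \frac{0}{-3391} = \left(-596 + 551\right) \left(- \frac{2003}{2040}\right) + 0 \left(- \frac{1}{3391}\right) = \left(-45\right) \left(- \frac{2003}{2040}\right) + 0 = \frac{6009}{136} + 0 = \frac{6009}{136}$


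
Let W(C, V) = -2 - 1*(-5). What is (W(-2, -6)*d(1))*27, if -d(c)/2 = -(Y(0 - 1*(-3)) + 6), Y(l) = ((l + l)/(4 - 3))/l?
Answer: 1296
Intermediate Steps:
W(C, V) = 3 (W(C, V) = -2 + 5 = 3)
Y(l) = 2 (Y(l) = ((2*l)/1)/l = ((2*l)*1)/l = (2*l)/l = 2)
d(c) = 16 (d(c) = -(-2)*(2 + 6) = -(-2)*8 = -2*(-8) = 16)
(W(-2, -6)*d(1))*27 = (3*16)*27 = 48*27 = 1296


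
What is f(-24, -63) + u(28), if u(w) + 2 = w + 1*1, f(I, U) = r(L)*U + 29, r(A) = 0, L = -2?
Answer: 56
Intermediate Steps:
f(I, U) = 29 (f(I, U) = 0*U + 29 = 0 + 29 = 29)
u(w) = -1 + w (u(w) = -2 + (w + 1*1) = -2 + (w + 1) = -2 + (1 + w) = -1 + w)
f(-24, -63) + u(28) = 29 + (-1 + 28) = 29 + 27 = 56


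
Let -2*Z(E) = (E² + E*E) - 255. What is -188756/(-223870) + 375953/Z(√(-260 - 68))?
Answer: 84250576468/101972785 ≈ 826.21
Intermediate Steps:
Z(E) = 255/2 - E² (Z(E) = -((E² + E*E) - 255)/2 = -((E² + E²) - 255)/2 = -(2*E² - 255)/2 = -(-255 + 2*E²)/2 = 255/2 - E²)
-188756/(-223870) + 375953/Z(√(-260 - 68)) = -188756/(-223870) + 375953/(255/2 - (√(-260 - 68))²) = -188756*(-1/223870) + 375953/(255/2 - (√(-328))²) = 94378/111935 + 375953/(255/2 - (2*I*√82)²) = 94378/111935 + 375953/(255/2 - 1*(-328)) = 94378/111935 + 375953/(255/2 + 328) = 94378/111935 + 375953/(911/2) = 94378/111935 + 375953*(2/911) = 94378/111935 + 751906/911 = 84250576468/101972785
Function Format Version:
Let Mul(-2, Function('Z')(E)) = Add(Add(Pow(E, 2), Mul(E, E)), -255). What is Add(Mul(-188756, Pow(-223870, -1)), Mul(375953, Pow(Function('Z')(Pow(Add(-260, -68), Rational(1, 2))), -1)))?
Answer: Rational(84250576468, 101972785) ≈ 826.21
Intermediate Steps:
Function('Z')(E) = Add(Rational(255, 2), Mul(-1, Pow(E, 2))) (Function('Z')(E) = Mul(Rational(-1, 2), Add(Add(Pow(E, 2), Mul(E, E)), -255)) = Mul(Rational(-1, 2), Add(Add(Pow(E, 2), Pow(E, 2)), -255)) = Mul(Rational(-1, 2), Add(Mul(2, Pow(E, 2)), -255)) = Mul(Rational(-1, 2), Add(-255, Mul(2, Pow(E, 2)))) = Add(Rational(255, 2), Mul(-1, Pow(E, 2))))
Add(Mul(-188756, Pow(-223870, -1)), Mul(375953, Pow(Function('Z')(Pow(Add(-260, -68), Rational(1, 2))), -1))) = Add(Mul(-188756, Pow(-223870, -1)), Mul(375953, Pow(Add(Rational(255, 2), Mul(-1, Pow(Pow(Add(-260, -68), Rational(1, 2)), 2))), -1))) = Add(Mul(-188756, Rational(-1, 223870)), Mul(375953, Pow(Add(Rational(255, 2), Mul(-1, Pow(Pow(-328, Rational(1, 2)), 2))), -1))) = Add(Rational(94378, 111935), Mul(375953, Pow(Add(Rational(255, 2), Mul(-1, Pow(Mul(2, I, Pow(82, Rational(1, 2))), 2))), -1))) = Add(Rational(94378, 111935), Mul(375953, Pow(Add(Rational(255, 2), Mul(-1, -328)), -1))) = Add(Rational(94378, 111935), Mul(375953, Pow(Add(Rational(255, 2), 328), -1))) = Add(Rational(94378, 111935), Mul(375953, Pow(Rational(911, 2), -1))) = Add(Rational(94378, 111935), Mul(375953, Rational(2, 911))) = Add(Rational(94378, 111935), Rational(751906, 911)) = Rational(84250576468, 101972785)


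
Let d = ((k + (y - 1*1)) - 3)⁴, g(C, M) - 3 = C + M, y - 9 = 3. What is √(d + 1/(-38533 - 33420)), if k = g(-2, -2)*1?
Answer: 4*√776908703991/71953 ≈ 49.000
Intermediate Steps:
y = 12 (y = 9 + 3 = 12)
g(C, M) = 3 + C + M (g(C, M) = 3 + (C + M) = 3 + C + M)
k = -1 (k = (3 - 2 - 2)*1 = -1*1 = -1)
d = 2401 (d = ((-1 + (12 - 1*1)) - 3)⁴ = ((-1 + (12 - 1)) - 3)⁴ = ((-1 + 11) - 3)⁴ = (10 - 3)⁴ = 7⁴ = 2401)
√(d + 1/(-38533 - 33420)) = √(2401 + 1/(-38533 - 33420)) = √(2401 + 1/(-71953)) = √(2401 - 1/71953) = √(172759152/71953) = 4*√776908703991/71953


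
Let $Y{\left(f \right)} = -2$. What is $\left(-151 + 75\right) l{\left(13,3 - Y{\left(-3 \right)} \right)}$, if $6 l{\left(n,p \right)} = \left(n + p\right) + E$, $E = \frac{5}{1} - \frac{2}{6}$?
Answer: $- \frac{2584}{9} \approx -287.11$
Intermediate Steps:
$E = \frac{14}{3}$ ($E = 5 \cdot 1 - \frac{1}{3} = 5 - \frac{1}{3} = \frac{14}{3} \approx 4.6667$)
$l{\left(n,p \right)} = \frac{7}{9} + \frac{n}{6} + \frac{p}{6}$ ($l{\left(n,p \right)} = \frac{\left(n + p\right) + \frac{14}{3}}{6} = \frac{\frac{14}{3} + n + p}{6} = \frac{7}{9} + \frac{n}{6} + \frac{p}{6}$)
$\left(-151 + 75\right) l{\left(13,3 - Y{\left(-3 \right)} \right)} = \left(-151 + 75\right) \left(\frac{7}{9} + \frac{1}{6} \cdot 13 + \frac{3 - -2}{6}\right) = - 76 \left(\frac{7}{9} + \frac{13}{6} + \frac{3 + 2}{6}\right) = - 76 \left(\frac{7}{9} + \frac{13}{6} + \frac{1}{6} \cdot 5\right) = - 76 \left(\frac{7}{9} + \frac{13}{6} + \frac{5}{6}\right) = \left(-76\right) \frac{34}{9} = - \frac{2584}{9}$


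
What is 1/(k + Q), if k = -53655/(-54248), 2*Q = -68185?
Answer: -54248/1849396285 ≈ -2.9333e-5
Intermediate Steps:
Q = -68185/2 (Q = (½)*(-68185) = -68185/2 ≈ -34093.)
k = 53655/54248 (k = -53655*(-1/54248) = 53655/54248 ≈ 0.98907)
1/(k + Q) = 1/(53655/54248 - 68185/2) = 1/(-1849396285/54248) = -54248/1849396285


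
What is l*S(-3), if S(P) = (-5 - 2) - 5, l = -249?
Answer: 2988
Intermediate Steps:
S(P) = -12 (S(P) = -7 - 5 = -12)
l*S(-3) = -249*(-12) = 2988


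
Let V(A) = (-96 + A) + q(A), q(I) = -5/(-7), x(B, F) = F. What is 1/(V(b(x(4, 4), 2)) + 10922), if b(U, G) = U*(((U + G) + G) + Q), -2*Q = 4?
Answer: 7/75955 ≈ 9.2160e-5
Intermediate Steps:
q(I) = 5/7 (q(I) = -5*(-⅐) = 5/7)
Q = -2 (Q = -½*4 = -2)
b(U, G) = U*(-2 + U + 2*G) (b(U, G) = U*(((U + G) + G) - 2) = U*(((G + U) + G) - 2) = U*((U + 2*G) - 2) = U*(-2 + U + 2*G))
V(A) = -667/7 + A (V(A) = (-96 + A) + 5/7 = -667/7 + A)
1/(V(b(x(4, 4), 2)) + 10922) = 1/((-667/7 + 4*(-2 + 4 + 2*2)) + 10922) = 1/((-667/7 + 4*(-2 + 4 + 4)) + 10922) = 1/((-667/7 + 4*6) + 10922) = 1/((-667/7 + 24) + 10922) = 1/(-499/7 + 10922) = 1/(75955/7) = 7/75955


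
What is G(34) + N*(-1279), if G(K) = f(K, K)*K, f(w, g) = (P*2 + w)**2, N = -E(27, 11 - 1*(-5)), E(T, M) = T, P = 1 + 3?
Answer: 94509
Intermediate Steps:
P = 4
N = -27 (N = -1*27 = -27)
f(w, g) = (8 + w)**2 (f(w, g) = (4*2 + w)**2 = (8 + w)**2)
G(K) = K*(8 + K)**2 (G(K) = (8 + K)**2*K = K*(8 + K)**2)
G(34) + N*(-1279) = 34*(8 + 34)**2 - 27*(-1279) = 34*42**2 + 34533 = 34*1764 + 34533 = 59976 + 34533 = 94509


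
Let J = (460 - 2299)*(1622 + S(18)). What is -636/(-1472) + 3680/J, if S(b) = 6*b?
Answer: 50449949/117078096 ≈ 0.43091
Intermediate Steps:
J = -3181470 (J = (460 - 2299)*(1622 + 6*18) = -1839*(1622 + 108) = -1839*1730 = -3181470)
-636/(-1472) + 3680/J = -636/(-1472) + 3680/(-3181470) = -636*(-1/1472) + 3680*(-1/3181470) = 159/368 - 368/318147 = 50449949/117078096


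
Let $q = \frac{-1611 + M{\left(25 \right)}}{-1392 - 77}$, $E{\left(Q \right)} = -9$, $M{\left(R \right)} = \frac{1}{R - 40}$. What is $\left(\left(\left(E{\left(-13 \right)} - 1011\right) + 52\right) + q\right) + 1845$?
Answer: $\frac{19348861}{22035} \approx 878.1$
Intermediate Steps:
$M{\left(R \right)} = \frac{1}{-40 + R}$
$q = \frac{24166}{22035}$ ($q = \frac{-1611 + \frac{1}{-40 + 25}}{-1392 - 77} = \frac{-1611 + \frac{1}{-15}}{-1469} = \left(-1611 - \frac{1}{15}\right) \left(- \frac{1}{1469}\right) = \left(- \frac{24166}{15}\right) \left(- \frac{1}{1469}\right) = \frac{24166}{22035} \approx 1.0967$)
$\left(\left(\left(E{\left(-13 \right)} - 1011\right) + 52\right) + q\right) + 1845 = \left(\left(\left(-9 - 1011\right) + 52\right) + \frac{24166}{22035}\right) + 1845 = \left(\left(-1020 + 52\right) + \frac{24166}{22035}\right) + 1845 = \left(-968 + \frac{24166}{22035}\right) + 1845 = - \frac{21305714}{22035} + 1845 = \frac{19348861}{22035}$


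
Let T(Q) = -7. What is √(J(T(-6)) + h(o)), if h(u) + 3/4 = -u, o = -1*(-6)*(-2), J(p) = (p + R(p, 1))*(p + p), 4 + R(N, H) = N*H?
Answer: 9*√13/2 ≈ 16.225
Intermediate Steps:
R(N, H) = -4 + H*N (R(N, H) = -4 + N*H = -4 + H*N)
J(p) = 2*p*(-4 + 2*p) (J(p) = (p + (-4 + 1*p))*(p + p) = (p + (-4 + p))*(2*p) = (-4 + 2*p)*(2*p) = 2*p*(-4 + 2*p))
o = -12 (o = 6*(-2) = -12)
h(u) = -¾ - u
√(J(T(-6)) + h(o)) = √(4*(-7)*(-2 - 7) + (-¾ - 1*(-12))) = √(4*(-7)*(-9) + (-¾ + 12)) = √(252 + 45/4) = √(1053/4) = 9*√13/2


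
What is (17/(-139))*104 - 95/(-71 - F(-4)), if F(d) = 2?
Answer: -115859/10147 ≈ -11.418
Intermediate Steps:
(17/(-139))*104 - 95/(-71 - F(-4)) = (17/(-139))*104 - 95/(-71 - 1*2) = (17*(-1/139))*104 - 95/(-71 - 2) = -17/139*104 - 95/(-73) = -1768/139 - 95*(-1/73) = -1768/139 + 95/73 = -115859/10147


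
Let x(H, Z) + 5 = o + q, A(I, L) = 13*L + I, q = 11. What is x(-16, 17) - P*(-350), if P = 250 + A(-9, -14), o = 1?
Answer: 20657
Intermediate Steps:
A(I, L) = I + 13*L
x(H, Z) = 7 (x(H, Z) = -5 + (1 + 11) = -5 + 12 = 7)
P = 59 (P = 250 + (-9 + 13*(-14)) = 250 + (-9 - 182) = 250 - 191 = 59)
x(-16, 17) - P*(-350) = 7 - 1*59*(-350) = 7 - 59*(-350) = 7 + 20650 = 20657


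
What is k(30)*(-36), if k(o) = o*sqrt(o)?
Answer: -1080*sqrt(30) ≈ -5915.4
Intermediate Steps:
k(o) = o**(3/2)
k(30)*(-36) = 30**(3/2)*(-36) = (30*sqrt(30))*(-36) = -1080*sqrt(30)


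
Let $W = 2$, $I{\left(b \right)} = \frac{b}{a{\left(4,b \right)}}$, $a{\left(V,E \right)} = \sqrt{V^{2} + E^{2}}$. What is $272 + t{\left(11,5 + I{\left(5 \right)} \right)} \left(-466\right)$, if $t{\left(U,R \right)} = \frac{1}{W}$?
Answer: $39$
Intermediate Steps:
$a{\left(V,E \right)} = \sqrt{E^{2} + V^{2}}$
$I{\left(b \right)} = \frac{b}{\sqrt{16 + b^{2}}}$ ($I{\left(b \right)} = \frac{b}{\sqrt{b^{2} + 4^{2}}} = \frac{b}{\sqrt{b^{2} + 16}} = \frac{b}{\sqrt{16 + b^{2}}}$)
$t{\left(U,R \right)} = \frac{1}{2}$
$272 + t{\left(11,5 + I{\left(5 \right)} \right)} \left(-466\right) = 272 + \frac{1}{2} \left(-466\right) = 272 - 233 = 39$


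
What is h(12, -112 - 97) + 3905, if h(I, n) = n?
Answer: 3696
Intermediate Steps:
h(12, -112 - 97) + 3905 = (-112 - 97) + 3905 = -209 + 3905 = 3696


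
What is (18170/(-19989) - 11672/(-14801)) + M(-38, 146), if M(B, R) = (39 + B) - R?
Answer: -42934914967/295857189 ≈ -145.12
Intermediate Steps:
M(B, R) = 39 + B - R
(18170/(-19989) - 11672/(-14801)) + M(-38, 146) = (18170/(-19989) - 11672/(-14801)) + (39 - 38 - 1*146) = (18170*(-1/19989) - 11672*(-1/14801)) + (39 - 38 - 146) = (-18170/19989 + 11672/14801) - 145 = -35622562/295857189 - 145 = -42934914967/295857189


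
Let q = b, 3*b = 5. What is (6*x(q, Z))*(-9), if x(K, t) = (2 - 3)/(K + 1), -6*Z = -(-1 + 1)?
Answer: 81/4 ≈ 20.250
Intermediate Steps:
b = 5/3 (b = (⅓)*5 = 5/3 ≈ 1.6667)
q = 5/3 ≈ 1.6667
Z = 0 (Z = -(-1)*(-1 + 1)/6 = -(-1)*0/6 = -⅙*0 = 0)
x(K, t) = -1/(1 + K)
(6*x(q, Z))*(-9) = (6*(-1/(1 + 5/3)))*(-9) = (6*(-1/8/3))*(-9) = (6*(-1*3/8))*(-9) = (6*(-3/8))*(-9) = -9/4*(-9) = 81/4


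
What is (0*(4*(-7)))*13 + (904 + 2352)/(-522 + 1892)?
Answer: 1628/685 ≈ 2.3766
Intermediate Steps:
(0*(4*(-7)))*13 + (904 + 2352)/(-522 + 1892) = (0*(-28))*13 + 3256/1370 = 0*13 + 3256*(1/1370) = 0 + 1628/685 = 1628/685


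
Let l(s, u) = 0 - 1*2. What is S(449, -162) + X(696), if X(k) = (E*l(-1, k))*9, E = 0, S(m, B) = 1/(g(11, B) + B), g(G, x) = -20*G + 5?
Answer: -1/377 ≈ -0.0026525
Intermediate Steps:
g(G, x) = 5 - 20*G
S(m, B) = 1/(-215 + B) (S(m, B) = 1/((5 - 20*11) + B) = 1/((5 - 220) + B) = 1/(-215 + B))
l(s, u) = -2 (l(s, u) = 0 - 2 = -2)
X(k) = 0 (X(k) = (0*(-2))*9 = 0*9 = 0)
S(449, -162) + X(696) = 1/(-215 - 162) + 0 = 1/(-377) + 0 = -1/377 + 0 = -1/377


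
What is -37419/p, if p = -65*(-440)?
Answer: -37419/28600 ≈ -1.3084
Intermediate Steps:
p = 28600
-37419/p = -37419/28600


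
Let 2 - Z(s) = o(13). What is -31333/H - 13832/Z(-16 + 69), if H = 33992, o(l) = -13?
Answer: -470647339/509880 ≈ -923.05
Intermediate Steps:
Z(s) = 15 (Z(s) = 2 - 1*(-13) = 2 + 13 = 15)
-31333/H - 13832/Z(-16 + 69) = -31333/33992 - 13832/15 = -470647339/509880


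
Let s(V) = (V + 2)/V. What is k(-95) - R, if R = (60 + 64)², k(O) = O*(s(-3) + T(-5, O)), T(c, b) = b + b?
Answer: 7927/3 ≈ 2642.3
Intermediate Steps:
T(c, b) = 2*b
s(V) = (2 + V)/V
k(O) = O*(⅓ + 2*O) (k(O) = O*((2 - 3)/(-3) + 2*O) = O*(-⅓*(-1) + 2*O) = O*(⅓ + 2*O))
R = 15376 (R = 124² = 15376)
k(-95) - R = (⅓)*(-95)*(1 + 6*(-95)) - 1*15376 = (⅓)*(-95)*(1 - 570) - 15376 = (⅓)*(-95)*(-569) - 15376 = 54055/3 - 15376 = 7927/3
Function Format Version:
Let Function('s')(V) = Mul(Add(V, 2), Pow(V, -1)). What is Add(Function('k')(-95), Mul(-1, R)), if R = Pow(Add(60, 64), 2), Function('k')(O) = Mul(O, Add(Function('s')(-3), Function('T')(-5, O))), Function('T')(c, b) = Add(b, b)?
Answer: Rational(7927, 3) ≈ 2642.3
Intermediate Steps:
Function('T')(c, b) = Mul(2, b)
Function('s')(V) = Mul(Pow(V, -1), Add(2, V)) (Function('s')(V) = Mul(Add(2, V), Pow(V, -1)) = Mul(Pow(V, -1), Add(2, V)))
Function('k')(O) = Mul(O, Add(Rational(1, 3), Mul(2, O))) (Function('k')(O) = Mul(O, Add(Mul(Pow(-3, -1), Add(2, -3)), Mul(2, O))) = Mul(O, Add(Mul(Rational(-1, 3), -1), Mul(2, O))) = Mul(O, Add(Rational(1, 3), Mul(2, O))))
R = 15376 (R = Pow(124, 2) = 15376)
Add(Function('k')(-95), Mul(-1, R)) = Add(Mul(Rational(1, 3), -95, Add(1, Mul(6, -95))), Mul(-1, 15376)) = Add(Mul(Rational(1, 3), -95, Add(1, -570)), -15376) = Add(Mul(Rational(1, 3), -95, -569), -15376) = Add(Rational(54055, 3), -15376) = Rational(7927, 3)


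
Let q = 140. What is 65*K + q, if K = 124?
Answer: 8200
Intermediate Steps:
65*K + q = 65*124 + 140 = 8060 + 140 = 8200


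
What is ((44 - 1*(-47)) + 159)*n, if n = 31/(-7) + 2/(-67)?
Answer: -522750/469 ≈ -1114.6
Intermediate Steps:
n = -2091/469 (n = 31*(-1/7) + 2*(-1/67) = -31/7 - 2/67 = -2091/469 ≈ -4.4584)
((44 - 1*(-47)) + 159)*n = ((44 - 1*(-47)) + 159)*(-2091/469) = ((44 + 47) + 159)*(-2091/469) = (91 + 159)*(-2091/469) = 250*(-2091/469) = -522750/469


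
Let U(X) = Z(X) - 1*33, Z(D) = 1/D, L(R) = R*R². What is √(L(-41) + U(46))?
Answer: I*√145906618/46 ≈ 262.59*I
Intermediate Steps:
L(R) = R³
U(X) = -33 + 1/X (U(X) = 1/X - 1*33 = 1/X - 33 = -33 + 1/X)
√(L(-41) + U(46)) = √((-41)³ + (-33 + 1/46)) = √(-68921 + (-33 + 1/46)) = √(-68921 - 1517/46) = √(-3171883/46) = I*√145906618/46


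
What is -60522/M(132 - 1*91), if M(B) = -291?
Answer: 20174/97 ≈ 207.98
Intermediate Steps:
-60522/M(132 - 1*91) = -60522/(-291) = -60522*(-1/291) = 20174/97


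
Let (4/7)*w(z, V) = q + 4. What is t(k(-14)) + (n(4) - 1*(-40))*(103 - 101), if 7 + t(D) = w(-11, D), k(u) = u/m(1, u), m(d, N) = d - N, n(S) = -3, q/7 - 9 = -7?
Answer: 197/2 ≈ 98.500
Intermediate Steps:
q = 14 (q = 63 + 7*(-7) = 63 - 49 = 14)
w(z, V) = 63/2 (w(z, V) = 7*(14 + 4)/4 = (7/4)*18 = 63/2)
k(u) = u/(1 - u)
t(D) = 49/2 (t(D) = -7 + 63/2 = 49/2)
t(k(-14)) + (n(4) - 1*(-40))*(103 - 101) = 49/2 + (-3 - 1*(-40))*(103 - 101) = 49/2 + (-3 + 40)*2 = 49/2 + 37*2 = 49/2 + 74 = 197/2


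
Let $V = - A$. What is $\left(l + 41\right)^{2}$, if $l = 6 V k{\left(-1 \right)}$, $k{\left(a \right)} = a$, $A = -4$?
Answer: $289$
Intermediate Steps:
$V = 4$ ($V = \left(-1\right) \left(-4\right) = 4$)
$l = -24$ ($l = 6 \cdot 4 \left(-1\right) = 24 \left(-1\right) = -24$)
$\left(l + 41\right)^{2} = \left(-24 + 41\right)^{2} = 17^{2} = 289$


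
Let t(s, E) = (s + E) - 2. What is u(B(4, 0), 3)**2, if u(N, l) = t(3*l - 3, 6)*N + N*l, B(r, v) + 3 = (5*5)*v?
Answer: 1521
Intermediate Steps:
B(r, v) = -3 + 25*v (B(r, v) = -3 + (5*5)*v = -3 + 25*v)
t(s, E) = -2 + E + s (t(s, E) = (E + s) - 2 = -2 + E + s)
u(N, l) = N*l + N*(1 + 3*l) (u(N, l) = (-2 + 6 + (3*l - 3))*N + N*l = (-2 + 6 + (-3 + 3*l))*N + N*l = (1 + 3*l)*N + N*l = N*(1 + 3*l) + N*l = N*l + N*(1 + 3*l))
u(B(4, 0), 3)**2 = ((-3 + 25*0)*(1 + 4*3))**2 = ((-3 + 0)*(1 + 12))**2 = (-3*13)**2 = (-39)**2 = 1521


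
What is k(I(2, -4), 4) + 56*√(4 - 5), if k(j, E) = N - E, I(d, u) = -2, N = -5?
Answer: -9 + 56*I ≈ -9.0 + 56.0*I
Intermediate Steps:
k(j, E) = -5 - E
k(I(2, -4), 4) + 56*√(4 - 5) = (-5 - 1*4) + 56*√(4 - 5) = (-5 - 4) + 56*√(-1) = -9 + 56*I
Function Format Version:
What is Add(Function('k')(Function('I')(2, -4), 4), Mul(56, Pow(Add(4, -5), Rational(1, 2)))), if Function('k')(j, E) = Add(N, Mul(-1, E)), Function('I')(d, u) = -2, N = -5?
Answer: Add(-9, Mul(56, I)) ≈ Add(-9.0000, Mul(56.000, I))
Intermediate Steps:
Function('k')(j, E) = Add(-5, Mul(-1, E))
Add(Function('k')(Function('I')(2, -4), 4), Mul(56, Pow(Add(4, -5), Rational(1, 2)))) = Add(Add(-5, Mul(-1, 4)), Mul(56, Pow(Add(4, -5), Rational(1, 2)))) = Add(Add(-5, -4), Mul(56, Pow(-1, Rational(1, 2)))) = Add(-9, Mul(56, I))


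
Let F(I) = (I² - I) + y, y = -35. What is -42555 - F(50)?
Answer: -44970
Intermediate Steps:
F(I) = -35 + I² - I (F(I) = (I² - I) - 35 = -35 + I² - I)
-42555 - F(50) = -42555 - (-35 + 50² - 1*50) = -42555 - (-35 + 2500 - 50) = -42555 - 1*2415 = -42555 - 2415 = -44970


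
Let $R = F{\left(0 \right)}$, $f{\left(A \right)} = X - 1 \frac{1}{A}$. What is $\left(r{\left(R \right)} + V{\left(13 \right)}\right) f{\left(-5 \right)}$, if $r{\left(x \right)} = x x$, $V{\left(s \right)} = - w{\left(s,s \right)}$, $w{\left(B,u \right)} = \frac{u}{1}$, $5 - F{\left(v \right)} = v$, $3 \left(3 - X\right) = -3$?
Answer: $\frac{252}{5} \approx 50.4$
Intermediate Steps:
$X = 4$ ($X = 3 - -1 = 3 + 1 = 4$)
$F{\left(v \right)} = 5 - v$
$w{\left(B,u \right)} = u$ ($w{\left(B,u \right)} = u 1 = u$)
$f{\left(A \right)} = 4 - \frac{1}{A}$ ($f{\left(A \right)} = 4 - 1 \frac{1}{A} = 4 - \frac{1}{A}$)
$V{\left(s \right)} = - s$
$R = 5$ ($R = 5 - 0 = 5 + 0 = 5$)
$r{\left(x \right)} = x^{2}$
$\left(r{\left(R \right)} + V{\left(13 \right)}\right) f{\left(-5 \right)} = \left(5^{2} - 13\right) \left(4 - \frac{1}{-5}\right) = \left(25 - 13\right) \left(4 - - \frac{1}{5}\right) = 12 \left(4 + \frac{1}{5}\right) = 12 \cdot \frac{21}{5} = \frac{252}{5}$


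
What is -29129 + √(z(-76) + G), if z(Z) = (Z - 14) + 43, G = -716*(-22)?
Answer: -29129 + 3*√1745 ≈ -29004.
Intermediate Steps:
G = 15752
z(Z) = 29 + Z (z(Z) = (-14 + Z) + 43 = 29 + Z)
-29129 + √(z(-76) + G) = -29129 + √((29 - 76) + 15752) = -29129 + √(-47 + 15752) = -29129 + √15705 = -29129 + 3*√1745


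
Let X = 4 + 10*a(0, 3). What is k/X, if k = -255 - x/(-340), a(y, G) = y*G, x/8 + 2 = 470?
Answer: -20739/340 ≈ -60.997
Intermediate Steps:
x = 3744 (x = -16 + 8*470 = -16 + 3760 = 3744)
a(y, G) = G*y
X = 4 (X = 4 + 10*(3*0) = 4 + 10*0 = 4 + 0 = 4)
k = -20739/85 (k = -255 - 3744/(-340) = -255 - 3744*(-1)/340 = -255 - 1*(-936/85) = -255 + 936/85 = -20739/85 ≈ -243.99)
k/X = -20739/85/4 = -20739/85*¼ = -20739/340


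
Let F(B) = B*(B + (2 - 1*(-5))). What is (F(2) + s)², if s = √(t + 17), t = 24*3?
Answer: (18 + √89)² ≈ 752.62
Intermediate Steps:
t = 72
F(B) = B*(7 + B) (F(B) = B*(B + (2 + 5)) = B*(B + 7) = B*(7 + B))
s = √89 (s = √(72 + 17) = √89 ≈ 9.4340)
(F(2) + s)² = (2*(7 + 2) + √89)² = (2*9 + √89)² = (18 + √89)²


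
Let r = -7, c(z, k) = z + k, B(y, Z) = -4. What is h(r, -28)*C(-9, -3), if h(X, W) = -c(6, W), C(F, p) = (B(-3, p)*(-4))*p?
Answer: -1056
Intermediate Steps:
C(F, p) = 16*p (C(F, p) = (-4*(-4))*p = 16*p)
c(z, k) = k + z
h(X, W) = -6 - W (h(X, W) = -(W + 6) = -(6 + W) = -6 - W)
h(r, -28)*C(-9, -3) = (-6 - 1*(-28))*(16*(-3)) = (-6 + 28)*(-48) = 22*(-48) = -1056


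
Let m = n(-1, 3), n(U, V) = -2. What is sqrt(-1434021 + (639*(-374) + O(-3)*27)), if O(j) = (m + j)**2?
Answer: 2*I*sqrt(418083) ≈ 1293.2*I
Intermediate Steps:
m = -2
O(j) = (-2 + j)**2
sqrt(-1434021 + (639*(-374) + O(-3)*27)) = sqrt(-1434021 + (639*(-374) + (-2 - 3)**2*27)) = sqrt(-1434021 + (-238986 + (-5)**2*27)) = sqrt(-1434021 + (-238986 + 25*27)) = sqrt(-1434021 + (-238986 + 675)) = sqrt(-1434021 - 238311) = sqrt(-1672332) = 2*I*sqrt(418083)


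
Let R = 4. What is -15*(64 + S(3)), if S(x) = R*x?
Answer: -1140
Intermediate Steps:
S(x) = 4*x
-15*(64 + S(3)) = -15*(64 + 4*3) = -15*(64 + 12) = -15*76 = -1140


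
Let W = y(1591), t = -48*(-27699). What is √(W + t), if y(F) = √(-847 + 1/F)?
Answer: √(3365469716112 + 3182*I*√535998354)/1591 ≈ 1153.1 + 0.01262*I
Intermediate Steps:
t = 1329552
W = 2*I*√535998354/1591 (W = √(-847 + 1/1591) = √(-1347576/1591) = 2*I*√535998354/1591 ≈ 29.103*I)
√(W + t) = √(2*I*√535998354/1591 + 1329552) = √(1329552 + 2*I*√535998354/1591)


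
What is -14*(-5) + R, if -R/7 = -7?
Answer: 119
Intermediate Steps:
R = 49 (R = -7*(-7) = 49)
-14*(-5) + R = -14*(-5) + 49 = 70 + 49 = 119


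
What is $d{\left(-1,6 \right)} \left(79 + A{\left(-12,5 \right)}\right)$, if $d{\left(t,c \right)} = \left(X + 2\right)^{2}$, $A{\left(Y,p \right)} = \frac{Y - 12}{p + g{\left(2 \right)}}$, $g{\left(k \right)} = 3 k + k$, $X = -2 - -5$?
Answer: $\frac{25075}{13} \approx 1928.8$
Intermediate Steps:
$X = 3$ ($X = -2 + 5 = 3$)
$g{\left(k \right)} = 4 k$
$A{\left(Y,p \right)} = \frac{-12 + Y}{8 + p}$ ($A{\left(Y,p \right)} = \frac{Y - 12}{p + 4 \cdot 2} = \frac{-12 + Y}{p + 8} = \frac{-12 + Y}{8 + p}$)
$d{\left(t,c \right)} = 25$ ($d{\left(t,c \right)} = \left(3 + 2\right)^{2} = 5^{2} = 25$)
$d{\left(-1,6 \right)} \left(79 + A{\left(-12,5 \right)}\right) = 25 \left(79 + \frac{-12 - 12}{8 + 5}\right) = 25 \left(79 + \frac{1}{13} \left(-24\right)\right) = 25 \left(79 - \frac{24}{13}\right) = 25 \cdot \frac{1003}{13} = \frac{25075}{13}$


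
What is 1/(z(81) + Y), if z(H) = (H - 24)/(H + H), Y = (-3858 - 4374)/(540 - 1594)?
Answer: 28458/232277 ≈ 0.12252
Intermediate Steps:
Y = 4116/527 (Y = -8232/(-1054) = -8232*(-1/1054) = 4116/527 ≈ 7.8102)
z(H) = (-24 + H)/(2*H) (z(H) = (-24 + H)/((2*H)) = (-24 + H)*(1/(2*H)) = (-24 + H)/(2*H))
1/(z(81) + Y) = 1/((½)*(-24 + 81)/81 + 4116/527) = 1/((½)*(1/81)*57 + 4116/527) = 1/(19/54 + 4116/527) = 1/(232277/28458) = 28458/232277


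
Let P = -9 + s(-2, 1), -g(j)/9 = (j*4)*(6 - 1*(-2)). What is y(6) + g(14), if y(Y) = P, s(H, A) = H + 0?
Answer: -4043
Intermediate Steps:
s(H, A) = H
g(j) = -288*j (g(j) = -9*j*4*(6 - 1*(-2)) = -9*4*j*(6 + 2) = -9*4*j*8 = -288*j)
P = -11 (P = -9 - 2 = -11)
y(Y) = -11
y(6) + g(14) = -11 - 288*14 = -11 - 4032 = -4043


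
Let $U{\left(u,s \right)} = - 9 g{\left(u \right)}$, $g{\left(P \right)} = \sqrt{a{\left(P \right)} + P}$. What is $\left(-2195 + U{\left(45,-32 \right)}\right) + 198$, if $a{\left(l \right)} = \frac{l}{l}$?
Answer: $-1997 - 9 \sqrt{46} \approx -2058.0$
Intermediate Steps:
$a{\left(l \right)} = 1$
$g{\left(P \right)} = \sqrt{1 + P}$
$U{\left(u,s \right)} = - 9 \sqrt{1 + u}$
$\left(-2195 + U{\left(45,-32 \right)}\right) + 198 = \left(-2195 - 9 \sqrt{1 + 45}\right) + 198 = \left(-2195 - 9 \sqrt{46}\right) + 198 = -1997 - 9 \sqrt{46}$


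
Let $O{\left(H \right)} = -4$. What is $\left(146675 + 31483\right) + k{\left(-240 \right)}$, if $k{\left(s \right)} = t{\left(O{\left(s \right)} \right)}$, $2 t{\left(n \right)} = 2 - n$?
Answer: $178161$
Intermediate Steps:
$t{\left(n \right)} = 1 - \frac{n}{2}$ ($t{\left(n \right)} = \frac{2 - n}{2} = 1 - \frac{n}{2}$)
$k{\left(s \right)} = 3$ ($k{\left(s \right)} = 1 - -2 = 1 + 2 = 3$)
$\left(146675 + 31483\right) + k{\left(-240 \right)} = \left(146675 + 31483\right) + 3 = 178158 + 3 = 178161$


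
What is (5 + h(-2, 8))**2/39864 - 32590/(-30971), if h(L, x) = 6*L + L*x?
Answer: 1315551419/1234627944 ≈ 1.0655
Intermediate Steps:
(5 + h(-2, 8))**2/39864 - 32590/(-30971) = (5 - 2*(6 + 8))**2/39864 - 32590/(-30971) = (5 - 2*14)**2*(1/39864) - 32590*(-1/30971) = (5 - 28)**2*(1/39864) + 32590/30971 = (-23)**2*(1/39864) + 32590/30971 = 529*(1/39864) + 32590/30971 = 529/39864 + 32590/30971 = 1315551419/1234627944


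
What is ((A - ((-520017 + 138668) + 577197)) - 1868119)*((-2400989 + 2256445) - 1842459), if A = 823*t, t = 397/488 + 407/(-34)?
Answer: 34174159172781867/8296 ≈ 4.1194e+12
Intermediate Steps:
t = -92559/8296 (t = 397*(1/488) + 407*(-1/34) = 397/488 - 407/34 = -92559/8296 ≈ -11.157)
A = -76176057/8296 (A = 823*(-92559/8296) = -76176057/8296 ≈ -9182.3)
((A - ((-520017 + 138668) + 577197)) - 1868119)*((-2400989 + 2256445) - 1842459) = ((-76176057/8296 - ((-520017 + 138668) + 577197)) - 1868119)*((-2400989 + 2256445) - 1842459) = ((-76176057/8296 - (-381349 + 577197)) - 1868119)*(-144544 - 1842459) = ((-76176057/8296 - 1*195848) - 1868119)*(-1987003) = ((-76176057/8296 - 195848) - 1868119)*(-1987003) = (-1700931065/8296 - 1868119)*(-1987003) = -17198846289/8296*(-1987003) = 34174159172781867/8296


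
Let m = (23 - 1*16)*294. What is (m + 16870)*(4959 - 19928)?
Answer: -283333232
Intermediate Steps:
m = 2058 (m = (23 - 16)*294 = 7*294 = 2058)
(m + 16870)*(4959 - 19928) = (2058 + 16870)*(4959 - 19928) = 18928*(-14969) = -283333232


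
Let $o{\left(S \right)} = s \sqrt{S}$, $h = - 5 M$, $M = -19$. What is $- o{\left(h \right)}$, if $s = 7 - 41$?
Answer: $34 \sqrt{95} \approx 331.39$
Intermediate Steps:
$s = -34$ ($s = 7 - 41 = -34$)
$h = 95$ ($h = \left(-5\right) \left(-19\right) = 95$)
$o{\left(S \right)} = - 34 \sqrt{S}$
$- o{\left(h \right)} = - \left(-34\right) \sqrt{95} = 34 \sqrt{95}$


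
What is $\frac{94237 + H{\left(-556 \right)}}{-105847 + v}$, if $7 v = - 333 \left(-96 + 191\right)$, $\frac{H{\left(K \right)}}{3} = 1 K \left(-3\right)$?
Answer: $- \frac{694687}{772564} \approx -0.8992$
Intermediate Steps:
$H{\left(K \right)} = - 9 K$ ($H{\left(K \right)} = 3 \cdot 1 K \left(-3\right) = 3 K \left(-3\right) = 3 \left(- 3 K\right) = - 9 K$)
$v = - \frac{31635}{7}$ ($v = \frac{\left(-333\right) \left(-96 + 191\right)}{7} = \frac{\left(-333\right) 95}{7} = \frac{1}{7} \left(-31635\right) = - \frac{31635}{7} \approx -4519.3$)
$\frac{94237 + H{\left(-556 \right)}}{-105847 + v} = \frac{94237 - -5004}{-105847 - \frac{31635}{7}} = \frac{94237 + 5004}{- \frac{772564}{7}} = 99241 \left(- \frac{7}{772564}\right) = - \frac{694687}{772564}$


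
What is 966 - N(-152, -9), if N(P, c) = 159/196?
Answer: 189177/196 ≈ 965.19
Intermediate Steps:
N(P, c) = 159/196 (N(P, c) = 159*(1/196) = 159/196)
966 - N(-152, -9) = 966 - 1*159/196 = 966 - 159/196 = 189177/196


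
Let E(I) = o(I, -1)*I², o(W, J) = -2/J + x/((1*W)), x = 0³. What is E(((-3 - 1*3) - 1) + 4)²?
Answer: 324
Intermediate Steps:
x = 0
o(W, J) = -2/J (o(W, J) = -2/J + 0/((1*W)) = -2/J + 0/W = -2/J + 0 = -2/J)
E(I) = 2*I² (E(I) = (-2/(-1))*I² = (-2*(-1))*I² = 2*I²)
E(((-3 - 1*3) - 1) + 4)² = (2*(((-3 - 1*3) - 1) + 4)²)² = (2*(((-3 - 3) - 1) + 4)²)² = (2*((-6 - 1) + 4)²)² = (2*(-7 + 4)²)² = (2*(-3)²)² = (2*9)² = 18² = 324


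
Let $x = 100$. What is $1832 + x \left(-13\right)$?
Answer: $532$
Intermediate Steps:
$1832 + x \left(-13\right) = 1832 + 100 \left(-13\right) = 1832 - 1300 = 532$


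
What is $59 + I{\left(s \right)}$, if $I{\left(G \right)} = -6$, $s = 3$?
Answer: $53$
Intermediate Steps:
$59 + I{\left(s \right)} = 59 - 6 = 53$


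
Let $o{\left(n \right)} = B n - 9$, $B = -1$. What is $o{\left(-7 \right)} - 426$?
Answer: $-428$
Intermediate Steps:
$o{\left(n \right)} = -9 - n$ ($o{\left(n \right)} = - n - 9 = -9 - n$)
$o{\left(-7 \right)} - 426 = \left(-9 - -7\right) - 426 = \left(-9 + 7\right) - 426 = -2 - 426 = -428$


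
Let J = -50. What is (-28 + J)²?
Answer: 6084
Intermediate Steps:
(-28 + J)² = (-28 - 50)² = (-78)² = 6084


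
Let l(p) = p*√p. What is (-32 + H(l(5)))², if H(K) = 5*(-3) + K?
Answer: 2334 - 470*√5 ≈ 1283.0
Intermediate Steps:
l(p) = p^(3/2)
H(K) = -15 + K
(-32 + H(l(5)))² = (-32 + (-15 + 5^(3/2)))² = (-32 + (-15 + 5*√5))² = (-47 + 5*√5)²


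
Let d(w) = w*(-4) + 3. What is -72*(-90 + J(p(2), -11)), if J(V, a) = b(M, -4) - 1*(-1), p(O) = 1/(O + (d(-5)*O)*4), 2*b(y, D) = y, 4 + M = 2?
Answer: 6480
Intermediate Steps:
M = -2 (M = -4 + 2 = -2)
b(y, D) = y/2
d(w) = 3 - 4*w (d(w) = -4*w + 3 = 3 - 4*w)
p(O) = 1/(93*O) (p(O) = 1/(O + ((3 - 4*(-5))*O)*4) = 1/(O + ((3 + 20)*O)*4) = 1/(O + (23*O)*4) = 1/(O + 92*O) = 1/(93*O))
J(V, a) = 0 (J(V, a) = (½)*(-2) - 1*(-1) = -1 + 1 = 0)
-72*(-90 + J(p(2), -11)) = -72*(-90 + 0) = -72*(-90) = 6480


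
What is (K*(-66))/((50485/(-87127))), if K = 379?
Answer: 2179394778/50485 ≈ 43169.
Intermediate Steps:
(K*(-66))/((50485/(-87127))) = (379*(-66))/((50485/(-87127))) = -25014/(50485*(-1/87127)) = -25014/(-50485/87127) = -25014*(-87127/50485) = 2179394778/50485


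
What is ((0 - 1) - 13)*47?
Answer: -658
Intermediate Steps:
((0 - 1) - 13)*47 = (-1 - 13)*47 = -14*47 = -658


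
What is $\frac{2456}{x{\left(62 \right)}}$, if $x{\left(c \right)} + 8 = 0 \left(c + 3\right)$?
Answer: $-307$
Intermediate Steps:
$x{\left(c \right)} = -8$ ($x{\left(c \right)} = -8 + 0 \left(c + 3\right) = -8 + 0 \left(3 + c\right) = -8 + 0 = -8$)
$\frac{2456}{x{\left(62 \right)}} = \frac{2456}{-8} = 2456 \left(- \frac{1}{8}\right) = -307$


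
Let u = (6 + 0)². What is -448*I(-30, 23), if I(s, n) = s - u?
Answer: 29568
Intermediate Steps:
u = 36 (u = 6² = 36)
I(s, n) = -36 + s (I(s, n) = s - 1*36 = s - 36 = -36 + s)
-448*I(-30, 23) = -448*(-36 - 30) = -448*(-66) = 29568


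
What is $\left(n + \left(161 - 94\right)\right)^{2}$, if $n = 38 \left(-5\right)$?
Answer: $15129$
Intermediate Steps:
$n = -190$
$\left(n + \left(161 - 94\right)\right)^{2} = \left(-190 + \left(161 - 94\right)\right)^{2} = \left(-190 + 67\right)^{2} = \left(-123\right)^{2} = 15129$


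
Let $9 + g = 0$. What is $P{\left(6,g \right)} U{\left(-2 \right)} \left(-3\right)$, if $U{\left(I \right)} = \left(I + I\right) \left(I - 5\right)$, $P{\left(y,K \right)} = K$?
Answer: $756$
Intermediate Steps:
$g = -9$ ($g = -9 + 0 = -9$)
$U{\left(I \right)} = 2 I \left(-5 + I\right)$
$P{\left(6,g \right)} U{\left(-2 \right)} \left(-3\right) = - 9 \cdot 2 \left(-2\right) \left(-5 - 2\right) \left(-3\right) = - 9 \cdot 2 \left(-2\right) \left(-7\right) \left(-3\right) = \left(-9\right) 28 \left(-3\right) = \left(-252\right) \left(-3\right) = 756$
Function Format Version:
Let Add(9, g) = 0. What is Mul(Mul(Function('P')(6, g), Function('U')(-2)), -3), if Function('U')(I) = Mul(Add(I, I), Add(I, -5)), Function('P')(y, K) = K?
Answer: 756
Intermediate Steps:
g = -9 (g = Add(-9, 0) = -9)
Function('U')(I) = Mul(2, I, Add(-5, I)) (Function('U')(I) = Mul(Mul(2, I), Add(-5, I)) = Mul(2, I, Add(-5, I)))
Mul(Mul(Function('P')(6, g), Function('U')(-2)), -3) = Mul(Mul(-9, Mul(2, -2, Add(-5, -2))), -3) = Mul(Mul(-9, Mul(2, -2, -7)), -3) = Mul(Mul(-9, 28), -3) = Mul(-252, -3) = 756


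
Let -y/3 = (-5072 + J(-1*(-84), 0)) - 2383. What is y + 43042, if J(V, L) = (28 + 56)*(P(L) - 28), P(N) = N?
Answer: 72463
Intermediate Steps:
J(V, L) = -2352 + 84*L (J(V, L) = (28 + 56)*(L - 28) = 84*(-28 + L) = -2352 + 84*L)
y = 29421 (y = -3*((-5072 + (-2352 + 84*0)) - 2383) = -3*((-5072 + (-2352 + 0)) - 2383) = -3*((-5072 - 2352) - 2383) = -3*(-7424 - 2383) = -3*(-9807) = 29421)
y + 43042 = 29421 + 43042 = 72463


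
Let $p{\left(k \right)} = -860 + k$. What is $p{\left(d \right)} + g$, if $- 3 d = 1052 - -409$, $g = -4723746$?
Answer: $-4725093$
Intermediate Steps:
$d = -487$ ($d = - \frac{1052 - -409}{3} = - \frac{1052 + 409}{3} = \left(- \frac{1}{3}\right) 1461 = -487$)
$p{\left(d \right)} + g = \left(-860 - 487\right) - 4723746 = -1347 - 4723746 = -4725093$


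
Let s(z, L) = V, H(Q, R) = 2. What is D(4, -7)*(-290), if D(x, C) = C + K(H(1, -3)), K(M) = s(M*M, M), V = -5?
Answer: 3480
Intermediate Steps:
s(z, L) = -5
K(M) = -5
D(x, C) = -5 + C (D(x, C) = C - 5 = -5 + C)
D(4, -7)*(-290) = (-5 - 7)*(-290) = -12*(-290) = 3480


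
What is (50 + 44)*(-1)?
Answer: -94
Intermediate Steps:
(50 + 44)*(-1) = 94*(-1) = -94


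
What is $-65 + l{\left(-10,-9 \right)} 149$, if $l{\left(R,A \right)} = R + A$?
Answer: $-2896$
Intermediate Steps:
$l{\left(R,A \right)} = A + R$
$-65 + l{\left(-10,-9 \right)} 149 = -65 + \left(-9 - 10\right) 149 = -65 - 2831 = -2896$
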